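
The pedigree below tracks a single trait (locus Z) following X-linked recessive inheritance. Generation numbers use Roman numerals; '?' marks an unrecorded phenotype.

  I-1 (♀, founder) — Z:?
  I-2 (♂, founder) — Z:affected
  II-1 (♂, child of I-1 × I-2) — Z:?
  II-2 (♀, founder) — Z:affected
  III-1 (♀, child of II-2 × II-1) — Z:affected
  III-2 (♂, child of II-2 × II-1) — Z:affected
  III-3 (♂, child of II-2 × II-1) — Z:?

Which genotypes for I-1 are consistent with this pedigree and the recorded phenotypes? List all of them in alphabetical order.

I-1 ∈ {X^ZX^z, X^zX^z}

Z/I-1 ? ·: X^ZX^z|X^zX^z
Z/I-2 aff ·: X^zY
Z/II-1 ? I-1×I-2: X^zY
Z/II-2 aff ·: X^zX^z
Z/III-1 aff II-2×II-1: X^zX^z
Z/III-2 aff II-2×II-1: X^zY
Z/III-3 ? II-2×II-1: X^zY
⇒ Z over [I-1,I-2,II-1,II-2,III-1,III-2,III-3]: 2 consistent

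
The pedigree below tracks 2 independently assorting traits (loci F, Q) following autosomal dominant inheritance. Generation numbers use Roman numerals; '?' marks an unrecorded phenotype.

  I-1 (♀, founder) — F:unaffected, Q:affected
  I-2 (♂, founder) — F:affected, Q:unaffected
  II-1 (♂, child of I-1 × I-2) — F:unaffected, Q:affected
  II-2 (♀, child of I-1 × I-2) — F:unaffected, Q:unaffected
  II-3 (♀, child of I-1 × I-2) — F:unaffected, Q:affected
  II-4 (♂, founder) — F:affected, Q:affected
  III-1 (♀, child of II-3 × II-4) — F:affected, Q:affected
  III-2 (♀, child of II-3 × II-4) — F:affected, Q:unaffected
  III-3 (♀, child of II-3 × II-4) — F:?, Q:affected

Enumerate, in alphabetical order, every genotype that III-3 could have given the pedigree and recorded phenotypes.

F/I-1 un ·: ff
F/I-2 aff ·: Ff
F/II-1 un I-1×I-2: ff
F/II-2 un I-1×I-2: ff
F/II-3 un I-1×I-2: ff
F/II-4 aff ·: Ff|FF
F/III-1 aff II-3×II-4: Ff
F/III-2 aff II-3×II-4: Ff
F/III-3 ? II-3×II-4: ff|Ff
⇒ F over [I-1,I-2,II-1,II-2,II-3,II-4,III-1,III-2,III-3]: 3 consistent
Q/I-1 aff ·: Qq
Q/I-2 un ·: qq
Q/II-1 aff I-1×I-2: Qq
Q/II-2 un I-1×I-2: qq
Q/II-3 aff I-1×I-2: Qq
Q/II-4 aff ·: Qq
Q/III-1 aff II-3×II-4: Qq|QQ
Q/III-2 un II-3×II-4: qq
Q/III-3 aff II-3×II-4: Qq|QQ
⇒ Q over [I-1,I-2,II-1,II-2,II-3,II-4,III-1,III-2,III-3]: 4 consistent

III-3 ∈ {Ff QQ, Ff Qq, ff QQ, ff Qq}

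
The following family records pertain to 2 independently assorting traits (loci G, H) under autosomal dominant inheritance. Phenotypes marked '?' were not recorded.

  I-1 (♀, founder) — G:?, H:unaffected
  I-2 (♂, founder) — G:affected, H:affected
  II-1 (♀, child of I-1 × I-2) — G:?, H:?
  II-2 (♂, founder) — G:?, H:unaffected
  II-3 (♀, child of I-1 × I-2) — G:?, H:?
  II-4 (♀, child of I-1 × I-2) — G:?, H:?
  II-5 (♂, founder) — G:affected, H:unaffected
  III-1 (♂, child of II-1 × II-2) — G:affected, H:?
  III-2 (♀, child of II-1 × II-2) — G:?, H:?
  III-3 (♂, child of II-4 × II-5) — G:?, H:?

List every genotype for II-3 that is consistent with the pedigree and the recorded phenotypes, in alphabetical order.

II-3 ∈ {GG Hh, GG hh, Gg Hh, Gg hh, gg Hh, gg hh}

G/I-1 ? ·: gg|Gg|GG
G/I-2 aff ·: Gg|GG
G/II-1 ? I-1×I-2: gg|Gg|GG
G/II-2 ? ·: gg|Gg|GG
G/II-3 ? I-1×I-2: gg|Gg|GG
G/II-4 ? I-1×I-2: gg|Gg|GG
G/II-5 aff ·: Gg|GG
G/III-1 aff II-1×II-2: Gg|GG
G/III-2 ? II-1×II-2: gg|Gg|GG
G/III-3 ? II-4×II-5: gg|Gg|GG
⇒ G over [I-1,I-2,II-1,II-2,II-3,II-4,II-5,III-1,III-2,III-3]: 1587 consistent
H/I-1 un ·: hh
H/I-2 aff ·: Hh|HH
H/II-1 ? I-1×I-2: hh|Hh
H/II-2 un ·: hh
H/II-3 ? I-1×I-2: hh|Hh
H/II-4 ? I-1×I-2: hh|Hh
H/II-5 un ·: hh
H/III-1 ? II-1×II-2: hh|Hh
H/III-2 ? II-1×II-2: hh|Hh
H/III-3 ? II-4×II-5: hh|Hh
⇒ H over [I-1,I-2,II-1,II-2,II-3,II-4,II-5,III-1,III-2,III-3]: 38 consistent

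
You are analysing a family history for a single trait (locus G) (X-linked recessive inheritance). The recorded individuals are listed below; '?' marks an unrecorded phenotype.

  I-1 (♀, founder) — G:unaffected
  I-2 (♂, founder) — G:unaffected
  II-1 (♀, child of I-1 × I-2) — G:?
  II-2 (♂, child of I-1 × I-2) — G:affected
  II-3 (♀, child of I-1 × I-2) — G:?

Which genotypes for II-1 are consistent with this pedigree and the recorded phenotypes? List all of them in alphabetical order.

G/I-1 un ·: X^GX^g
G/I-2 un ·: X^GY
G/II-1 ? I-1×I-2: X^GX^G|X^GX^g
G/II-2 aff I-1×I-2: X^gY
G/II-3 ? I-1×I-2: X^GX^G|X^GX^g
⇒ G over [I-1,I-2,II-1,II-2,II-3]: 4 consistent

II-1 ∈ {X^GX^G, X^GX^g}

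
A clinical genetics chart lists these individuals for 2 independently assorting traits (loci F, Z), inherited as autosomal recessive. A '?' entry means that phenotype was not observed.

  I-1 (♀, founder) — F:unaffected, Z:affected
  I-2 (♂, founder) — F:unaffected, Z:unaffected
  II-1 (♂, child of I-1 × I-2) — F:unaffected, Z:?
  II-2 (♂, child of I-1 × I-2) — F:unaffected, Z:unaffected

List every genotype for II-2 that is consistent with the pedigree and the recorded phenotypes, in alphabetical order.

II-2 ∈ {FF Zz, Ff Zz}

F/I-1 un ·: FF|Ff
F/I-2 un ·: FF|Ff
F/II-1 un I-1×I-2: FF|Ff
F/II-2 un I-1×I-2: FF|Ff
⇒ F over [I-1,I-2,II-1,II-2]: 13 consistent
Z/I-1 aff ·: zz
Z/I-2 un ·: ZZ|Zz
Z/II-1 ? I-1×I-2: Zz|zz
Z/II-2 un I-1×I-2: Zz
⇒ Z over [I-1,I-2,II-1,II-2]: 3 consistent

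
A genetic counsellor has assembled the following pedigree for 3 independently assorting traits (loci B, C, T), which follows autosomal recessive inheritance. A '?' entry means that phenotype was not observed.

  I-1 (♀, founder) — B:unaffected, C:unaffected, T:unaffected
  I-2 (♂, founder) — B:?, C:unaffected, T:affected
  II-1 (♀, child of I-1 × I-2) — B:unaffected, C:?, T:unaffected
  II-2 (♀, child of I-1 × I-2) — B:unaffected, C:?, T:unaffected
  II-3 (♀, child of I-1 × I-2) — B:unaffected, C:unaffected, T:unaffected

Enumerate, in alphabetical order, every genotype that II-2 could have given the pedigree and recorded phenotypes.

II-2 ∈ {BB CC Tt, BB Cc Tt, BB cc Tt, Bb CC Tt, Bb Cc Tt, Bb cc Tt}

B/I-1 un ·: BB|Bb
B/I-2 ? ·: BB|Bb|bb
B/II-1 un I-1×I-2: BB|Bb
B/II-2 un I-1×I-2: BB|Bb
B/II-3 un I-1×I-2: BB|Bb
⇒ B over [I-1,I-2,II-1,II-2,II-3]: 27 consistent
C/I-1 un ·: CC|Cc
C/I-2 un ·: CC|Cc
C/II-1 ? I-1×I-2: CC|Cc|cc
C/II-2 ? I-1×I-2: CC|Cc|cc
C/II-3 un I-1×I-2: CC|Cc
⇒ C over [I-1,I-2,II-1,II-2,II-3]: 35 consistent
T/I-1 un ·: TT|Tt
T/I-2 aff ·: tt
T/II-1 un I-1×I-2: Tt
T/II-2 un I-1×I-2: Tt
T/II-3 un I-1×I-2: Tt
⇒ T over [I-1,I-2,II-1,II-2,II-3]: 2 consistent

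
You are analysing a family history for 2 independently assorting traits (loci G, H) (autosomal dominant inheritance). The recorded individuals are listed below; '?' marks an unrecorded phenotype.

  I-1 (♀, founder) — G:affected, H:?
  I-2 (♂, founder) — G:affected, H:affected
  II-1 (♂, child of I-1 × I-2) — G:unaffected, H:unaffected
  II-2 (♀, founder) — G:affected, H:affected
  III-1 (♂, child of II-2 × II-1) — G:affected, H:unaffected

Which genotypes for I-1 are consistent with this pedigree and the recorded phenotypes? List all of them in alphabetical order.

I-1 ∈ {Gg Hh, Gg hh}

G/I-1 aff ·: Gg
G/I-2 aff ·: Gg
G/II-1 un I-1×I-2: gg
G/II-2 aff ·: Gg|GG
G/III-1 aff II-2×II-1: Gg
⇒ G over [I-1,I-2,II-1,II-2,III-1]: 2 consistent
H/I-1 ? ·: hh|Hh
H/I-2 aff ·: Hh
H/II-1 un I-1×I-2: hh
H/II-2 aff ·: Hh
H/III-1 un II-2×II-1: hh
⇒ H over [I-1,I-2,II-1,II-2,III-1]: 2 consistent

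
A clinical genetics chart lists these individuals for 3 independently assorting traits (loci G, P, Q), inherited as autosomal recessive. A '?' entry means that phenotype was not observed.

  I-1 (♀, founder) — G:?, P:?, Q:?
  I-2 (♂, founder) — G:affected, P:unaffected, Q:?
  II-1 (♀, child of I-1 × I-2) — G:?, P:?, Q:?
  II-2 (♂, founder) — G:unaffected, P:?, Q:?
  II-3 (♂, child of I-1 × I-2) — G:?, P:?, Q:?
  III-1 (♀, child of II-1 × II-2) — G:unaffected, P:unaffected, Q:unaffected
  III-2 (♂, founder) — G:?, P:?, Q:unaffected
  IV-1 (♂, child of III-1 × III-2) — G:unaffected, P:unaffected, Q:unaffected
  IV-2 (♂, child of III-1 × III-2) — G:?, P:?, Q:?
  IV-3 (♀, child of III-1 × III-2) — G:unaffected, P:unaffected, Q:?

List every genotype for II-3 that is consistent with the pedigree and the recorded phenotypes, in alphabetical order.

II-3 ∈ {Gg PP QQ, Gg PP Qq, Gg PP qq, Gg Pp QQ, Gg Pp Qq, Gg Pp qq, Gg pp QQ, Gg pp Qq, Gg pp qq, gg PP QQ, gg PP Qq, gg PP qq, gg Pp QQ, gg Pp Qq, gg Pp qq, gg pp QQ, gg pp Qq, gg pp qq}

G/I-1 ? ·: GG|Gg|gg
G/I-2 aff ·: gg
G/II-1 ? I-1×I-2: Gg|gg
G/II-2 un ·: GG|Gg
G/II-3 ? I-1×I-2: Gg|gg
G/III-1 un II-1×II-2: GG|Gg
G/III-2 ? ·: GG|Gg|gg
G/IV-1 un III-1×III-2: GG|Gg
G/IV-2 ? III-1×III-2: GG|Gg|gg
G/IV-3 un III-1×III-2: GG|Gg
⇒ G over [I-1,I-2,II-1,II-2,II-3,III-1,III-2,IV-1,IV-2,IV-3]: 324 consistent
P/I-1 ? ·: PP|Pp|pp
P/I-2 un ·: PP|Pp
P/II-1 ? I-1×I-2: PP|Pp|pp
P/II-2 ? ·: PP|Pp|pp
P/II-3 ? I-1×I-2: PP|Pp|pp
P/III-1 un II-1×II-2: PP|Pp
P/III-2 ? ·: PP|Pp|pp
P/IV-1 un III-1×III-2: PP|Pp
P/IV-2 ? III-1×III-2: PP|Pp|pp
P/IV-3 un III-1×III-2: PP|Pp
⇒ P over [I-1,I-2,II-1,II-2,II-3,III-1,III-2,IV-1,IV-2,IV-3]: 1592 consistent
Q/I-1 ? ·: QQ|Qq|qq
Q/I-2 ? ·: QQ|Qq|qq
Q/II-1 ? I-1×I-2: QQ|Qq|qq
Q/II-2 ? ·: QQ|Qq|qq
Q/II-3 ? I-1×I-2: QQ|Qq|qq
Q/III-1 un II-1×II-2: QQ|Qq
Q/III-2 un ·: QQ|Qq
Q/IV-1 un III-1×III-2: QQ|Qq
Q/IV-2 ? III-1×III-2: QQ|Qq|qq
Q/IV-3 ? III-1×III-2: QQ|Qq|qq
⇒ Q over [I-1,I-2,II-1,II-2,II-3,III-1,III-2,IV-1,IV-2,IV-3]: 2224 consistent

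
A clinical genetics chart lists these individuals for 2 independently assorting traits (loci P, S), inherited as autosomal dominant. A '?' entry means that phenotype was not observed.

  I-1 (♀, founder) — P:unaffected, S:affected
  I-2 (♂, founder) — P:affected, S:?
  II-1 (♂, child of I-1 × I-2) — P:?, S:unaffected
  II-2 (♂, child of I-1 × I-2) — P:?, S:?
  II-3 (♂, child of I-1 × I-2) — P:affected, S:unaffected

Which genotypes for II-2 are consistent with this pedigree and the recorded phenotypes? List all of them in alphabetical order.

P/I-1 un ·: pp
P/I-2 aff ·: Pp|PP
P/II-1 ? I-1×I-2: pp|Pp
P/II-2 ? I-1×I-2: pp|Pp
P/II-3 aff I-1×I-2: Pp
⇒ P over [I-1,I-2,II-1,II-2,II-3]: 5 consistent
S/I-1 aff ·: Ss
S/I-2 ? ·: ss|Ss
S/II-1 un I-1×I-2: ss
S/II-2 ? I-1×I-2: ss|Ss|SS
S/II-3 un I-1×I-2: ss
⇒ S over [I-1,I-2,II-1,II-2,II-3]: 5 consistent

II-2 ∈ {Pp SS, Pp Ss, Pp ss, pp SS, pp Ss, pp ss}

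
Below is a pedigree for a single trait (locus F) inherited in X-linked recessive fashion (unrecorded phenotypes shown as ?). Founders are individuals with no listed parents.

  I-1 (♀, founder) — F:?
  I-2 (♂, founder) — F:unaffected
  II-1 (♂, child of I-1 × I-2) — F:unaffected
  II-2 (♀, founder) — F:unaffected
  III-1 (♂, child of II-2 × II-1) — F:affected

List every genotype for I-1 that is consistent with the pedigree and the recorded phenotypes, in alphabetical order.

F/I-1 ? ·: X^FX^F|X^FX^f
F/I-2 un ·: X^FY
F/II-1 un I-1×I-2: X^FY
F/II-2 un ·: X^FX^f
F/III-1 aff II-2×II-1: X^fY
⇒ F over [I-1,I-2,II-1,II-2,III-1]: 2 consistent

I-1 ∈ {X^FX^F, X^FX^f}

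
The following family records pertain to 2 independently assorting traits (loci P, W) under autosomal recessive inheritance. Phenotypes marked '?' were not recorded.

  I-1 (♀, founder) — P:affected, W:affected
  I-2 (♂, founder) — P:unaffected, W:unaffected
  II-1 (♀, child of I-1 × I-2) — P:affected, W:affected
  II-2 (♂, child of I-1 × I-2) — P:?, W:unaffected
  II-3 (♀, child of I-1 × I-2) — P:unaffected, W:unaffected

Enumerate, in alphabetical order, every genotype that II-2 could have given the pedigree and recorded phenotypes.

II-2 ∈ {Pp Ww, pp Ww}

P/I-1 aff ·: pp
P/I-2 un ·: Pp
P/II-1 aff I-1×I-2: pp
P/II-2 ? I-1×I-2: Pp|pp
P/II-3 un I-1×I-2: Pp
⇒ P over [I-1,I-2,II-1,II-2,II-3]: 2 consistent
W/I-1 aff ·: ww
W/I-2 un ·: Ww
W/II-1 aff I-1×I-2: ww
W/II-2 un I-1×I-2: Ww
W/II-3 un I-1×I-2: Ww
⇒ W over [I-1,I-2,II-1,II-2,II-3]: 1 consistent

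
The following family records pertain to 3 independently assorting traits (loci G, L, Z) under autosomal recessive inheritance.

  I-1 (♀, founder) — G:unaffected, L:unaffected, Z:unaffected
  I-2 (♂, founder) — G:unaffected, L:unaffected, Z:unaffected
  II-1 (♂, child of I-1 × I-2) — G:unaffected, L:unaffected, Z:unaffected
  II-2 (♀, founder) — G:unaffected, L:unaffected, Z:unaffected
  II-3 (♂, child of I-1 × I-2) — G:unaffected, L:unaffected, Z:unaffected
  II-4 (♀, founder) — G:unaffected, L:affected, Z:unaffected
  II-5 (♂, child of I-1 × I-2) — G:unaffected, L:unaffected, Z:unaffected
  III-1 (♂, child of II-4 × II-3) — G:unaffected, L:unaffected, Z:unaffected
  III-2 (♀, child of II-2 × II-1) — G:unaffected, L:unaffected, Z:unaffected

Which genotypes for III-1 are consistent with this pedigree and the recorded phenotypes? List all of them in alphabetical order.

III-1 ∈ {GG Ll ZZ, GG Ll Zz, Gg Ll ZZ, Gg Ll Zz}

G/I-1 un ·: GG|Gg
G/I-2 un ·: GG|Gg
G/II-1 un I-1×I-2: GG|Gg
G/II-2 un ·: GG|Gg
G/II-3 un I-1×I-2: GG|Gg
G/II-4 un ·: GG|Gg
G/II-5 un I-1×I-2: GG|Gg
G/III-1 un II-4×II-3: GG|Gg
G/III-2 un II-2×II-1: GG|Gg
⇒ G over [I-1,I-2,II-1,II-2,II-3,II-4,II-5,III-1,III-2]: 303 consistent
L/I-1 un ·: LL|Ll
L/I-2 un ·: LL|Ll
L/II-1 un I-1×I-2: LL|Ll
L/II-2 un ·: LL|Ll
L/II-3 un I-1×I-2: LL|Ll
L/II-4 aff ·: ll
L/II-5 un I-1×I-2: LL|Ll
L/III-1 un II-4×II-3: Ll
L/III-2 un II-2×II-1: LL|Ll
⇒ L over [I-1,I-2,II-1,II-2,II-3,II-4,II-5,III-1,III-2]: 87 consistent
Z/I-1 un ·: ZZ|Zz
Z/I-2 un ·: ZZ|Zz
Z/II-1 un I-1×I-2: ZZ|Zz
Z/II-2 un ·: ZZ|Zz
Z/II-3 un I-1×I-2: ZZ|Zz
Z/II-4 un ·: ZZ|Zz
Z/II-5 un I-1×I-2: ZZ|Zz
Z/III-1 un II-4×II-3: ZZ|Zz
Z/III-2 un II-2×II-1: ZZ|Zz
⇒ Z over [I-1,I-2,II-1,II-2,II-3,II-4,II-5,III-1,III-2]: 303 consistent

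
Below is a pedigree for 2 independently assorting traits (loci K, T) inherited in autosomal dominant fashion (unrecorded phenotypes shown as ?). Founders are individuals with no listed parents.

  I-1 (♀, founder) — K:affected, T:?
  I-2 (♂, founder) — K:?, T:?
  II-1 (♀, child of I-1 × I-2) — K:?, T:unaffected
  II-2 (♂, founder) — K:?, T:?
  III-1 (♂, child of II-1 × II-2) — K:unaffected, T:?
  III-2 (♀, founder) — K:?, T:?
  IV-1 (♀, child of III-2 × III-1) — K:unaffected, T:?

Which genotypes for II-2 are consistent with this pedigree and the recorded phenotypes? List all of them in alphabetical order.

K/I-1 aff ·: Kk|KK
K/I-2 ? ·: kk|Kk|KK
K/II-1 ? I-1×I-2: kk|Kk
K/II-2 ? ·: kk|Kk
K/III-1 un II-1×II-2: kk
K/III-2 ? ·: kk|Kk
K/IV-1 un III-2×III-1: kk
⇒ K over [I-1,I-2,II-1,II-2,III-1,III-2,IV-1]: 28 consistent
T/I-1 ? ·: tt|Tt
T/I-2 ? ·: tt|Tt
T/II-1 un I-1×I-2: tt
T/II-2 ? ·: tt|Tt|TT
T/III-1 ? II-1×II-2: tt|Tt
T/III-2 ? ·: tt|Tt|TT
T/IV-1 ? III-2×III-1: tt|Tt|TT
⇒ T over [I-1,I-2,II-1,II-2,III-1,III-2,IV-1]: 88 consistent

II-2 ∈ {Kk TT, Kk Tt, Kk tt, kk TT, kk Tt, kk tt}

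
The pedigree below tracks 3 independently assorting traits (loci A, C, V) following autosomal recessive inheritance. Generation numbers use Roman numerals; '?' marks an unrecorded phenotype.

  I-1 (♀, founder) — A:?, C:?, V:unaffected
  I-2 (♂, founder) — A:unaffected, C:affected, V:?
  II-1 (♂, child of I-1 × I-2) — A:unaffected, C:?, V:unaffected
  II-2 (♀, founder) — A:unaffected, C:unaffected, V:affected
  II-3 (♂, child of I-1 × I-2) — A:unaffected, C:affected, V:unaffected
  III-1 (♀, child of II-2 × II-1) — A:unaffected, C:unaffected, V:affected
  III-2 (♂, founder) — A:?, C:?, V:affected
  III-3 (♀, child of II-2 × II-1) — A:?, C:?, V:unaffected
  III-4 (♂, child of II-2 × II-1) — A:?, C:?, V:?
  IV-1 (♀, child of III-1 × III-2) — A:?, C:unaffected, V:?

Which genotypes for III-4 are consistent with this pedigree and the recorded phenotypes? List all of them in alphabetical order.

III-4 ∈ {AA CC Vv, AA CC vv, AA Cc Vv, AA Cc vv, AA cc Vv, AA cc vv, Aa CC Vv, Aa CC vv, Aa Cc Vv, Aa Cc vv, Aa cc Vv, Aa cc vv, aa CC Vv, aa CC vv, aa Cc Vv, aa Cc vv, aa cc Vv, aa cc vv}

A/I-1 ? ·: AA|Aa|aa
A/I-2 un ·: AA|Aa
A/II-1 un I-1×I-2: AA|Aa
A/II-2 un ·: AA|Aa
A/II-3 un I-1×I-2: AA|Aa
A/III-1 un II-2×II-1: AA|Aa
A/III-2 ? ·: AA|Aa|aa
A/III-3 ? II-2×II-1: AA|Aa|aa
A/III-4 ? II-2×II-1: AA|Aa|aa
A/IV-1 ? III-1×III-2: AA|Aa|aa
⇒ A over [I-1,I-2,II-1,II-2,II-3,III-1,III-2,III-3,III-4,IV-1]: 1480 consistent
C/I-1 ? ·: Cc|cc
C/I-2 aff ·: cc
C/II-1 ? I-1×I-2: Cc|cc
C/II-2 un ·: CC|Cc
C/II-3 aff I-1×I-2: cc
C/III-1 un II-2×II-1: CC|Cc
C/III-2 ? ·: CC|Cc|cc
C/III-3 ? II-2×II-1: CC|Cc|cc
C/III-4 ? II-2×II-1: CC|Cc|cc
C/IV-1 un III-1×III-2: CC|Cc
⇒ C over [I-1,I-2,II-1,II-2,II-3,III-1,III-2,III-3,III-4,IV-1]: 167 consistent
V/I-1 un ·: VV|Vv
V/I-2 ? ·: VV|Vv|vv
V/II-1 un I-1×I-2: Vv
V/II-2 aff ·: vv
V/II-3 un I-1×I-2: VV|Vv
V/III-1 aff II-2×II-1: vv
V/III-2 aff ·: vv
V/III-3 un II-2×II-1: Vv
V/III-4 ? II-2×II-1: Vv|vv
V/IV-1 ? III-1×III-2: vv
⇒ V over [I-1,I-2,II-1,II-2,II-3,III-1,III-2,III-3,III-4,IV-1]: 16 consistent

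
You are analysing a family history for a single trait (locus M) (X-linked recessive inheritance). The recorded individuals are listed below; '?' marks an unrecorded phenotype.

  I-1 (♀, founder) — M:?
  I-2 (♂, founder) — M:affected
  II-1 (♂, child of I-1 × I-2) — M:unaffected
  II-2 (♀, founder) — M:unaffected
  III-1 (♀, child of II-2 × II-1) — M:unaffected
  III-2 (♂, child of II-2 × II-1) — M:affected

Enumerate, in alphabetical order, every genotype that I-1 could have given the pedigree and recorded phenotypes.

I-1 ∈ {X^MX^M, X^MX^m}

M/I-1 ? ·: X^MX^M|X^MX^m
M/I-2 aff ·: X^mY
M/II-1 un I-1×I-2: X^MY
M/II-2 un ·: X^MX^m
M/III-1 un II-2×II-1: X^MX^M|X^MX^m
M/III-2 aff II-2×II-1: X^mY
⇒ M over [I-1,I-2,II-1,II-2,III-1,III-2]: 4 consistent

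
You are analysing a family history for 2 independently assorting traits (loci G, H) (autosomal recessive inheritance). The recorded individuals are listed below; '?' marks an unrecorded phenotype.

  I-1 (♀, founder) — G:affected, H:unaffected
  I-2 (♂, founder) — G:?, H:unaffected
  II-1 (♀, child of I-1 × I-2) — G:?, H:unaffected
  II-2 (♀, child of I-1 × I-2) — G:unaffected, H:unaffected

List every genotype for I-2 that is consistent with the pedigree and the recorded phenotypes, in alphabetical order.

I-2 ∈ {GG HH, GG Hh, Gg HH, Gg Hh}

G/I-1 aff ·: gg
G/I-2 ? ·: GG|Gg
G/II-1 ? I-1×I-2: Gg|gg
G/II-2 un I-1×I-2: Gg
⇒ G over [I-1,I-2,II-1,II-2]: 3 consistent
H/I-1 un ·: HH|Hh
H/I-2 un ·: HH|Hh
H/II-1 un I-1×I-2: HH|Hh
H/II-2 un I-1×I-2: HH|Hh
⇒ H over [I-1,I-2,II-1,II-2]: 13 consistent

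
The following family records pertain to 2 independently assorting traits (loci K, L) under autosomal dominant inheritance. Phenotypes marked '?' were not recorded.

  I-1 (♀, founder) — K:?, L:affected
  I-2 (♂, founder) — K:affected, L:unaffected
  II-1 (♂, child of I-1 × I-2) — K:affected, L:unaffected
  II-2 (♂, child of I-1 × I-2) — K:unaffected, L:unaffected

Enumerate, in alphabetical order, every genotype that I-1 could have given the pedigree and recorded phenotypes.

K/I-1 ? ·: kk|Kk
K/I-2 aff ·: Kk
K/II-1 aff I-1×I-2: Kk|KK
K/II-2 un I-1×I-2: kk
⇒ K over [I-1,I-2,II-1,II-2]: 3 consistent
L/I-1 aff ·: Ll
L/I-2 un ·: ll
L/II-1 un I-1×I-2: ll
L/II-2 un I-1×I-2: ll
⇒ L over [I-1,I-2,II-1,II-2]: 1 consistent

I-1 ∈ {Kk Ll, kk Ll}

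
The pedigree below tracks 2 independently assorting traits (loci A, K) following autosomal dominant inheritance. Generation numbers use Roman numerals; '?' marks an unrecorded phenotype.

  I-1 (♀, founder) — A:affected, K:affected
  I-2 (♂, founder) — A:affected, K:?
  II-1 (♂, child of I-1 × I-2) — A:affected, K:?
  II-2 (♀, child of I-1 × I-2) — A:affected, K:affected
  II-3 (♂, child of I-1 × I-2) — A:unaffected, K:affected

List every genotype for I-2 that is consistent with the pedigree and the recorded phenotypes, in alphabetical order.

I-2 ∈ {Aa KK, Aa Kk, Aa kk}

A/I-1 aff ·: Aa
A/I-2 aff ·: Aa
A/II-1 aff I-1×I-2: Aa|AA
A/II-2 aff I-1×I-2: Aa|AA
A/II-3 un I-1×I-2: aa
⇒ A over [I-1,I-2,II-1,II-2,II-3]: 4 consistent
K/I-1 aff ·: Kk|KK
K/I-2 ? ·: kk|Kk|KK
K/II-1 ? I-1×I-2: kk|Kk|KK
K/II-2 aff I-1×I-2: Kk|KK
K/II-3 aff I-1×I-2: Kk|KK
⇒ K over [I-1,I-2,II-1,II-2,II-3]: 32 consistent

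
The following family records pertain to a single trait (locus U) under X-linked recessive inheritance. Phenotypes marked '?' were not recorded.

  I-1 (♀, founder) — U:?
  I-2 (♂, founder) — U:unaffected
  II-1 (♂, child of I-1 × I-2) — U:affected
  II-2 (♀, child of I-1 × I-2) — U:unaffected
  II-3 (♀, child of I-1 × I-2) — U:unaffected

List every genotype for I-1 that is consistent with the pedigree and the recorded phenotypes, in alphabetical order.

I-1 ∈ {X^UX^u, X^uX^u}

U/I-1 ? ·: X^UX^u|X^uX^u
U/I-2 un ·: X^UY
U/II-1 aff I-1×I-2: X^uY
U/II-2 un I-1×I-2: X^UX^U|X^UX^u
U/II-3 un I-1×I-2: X^UX^U|X^UX^u
⇒ U over [I-1,I-2,II-1,II-2,II-3]: 5 consistent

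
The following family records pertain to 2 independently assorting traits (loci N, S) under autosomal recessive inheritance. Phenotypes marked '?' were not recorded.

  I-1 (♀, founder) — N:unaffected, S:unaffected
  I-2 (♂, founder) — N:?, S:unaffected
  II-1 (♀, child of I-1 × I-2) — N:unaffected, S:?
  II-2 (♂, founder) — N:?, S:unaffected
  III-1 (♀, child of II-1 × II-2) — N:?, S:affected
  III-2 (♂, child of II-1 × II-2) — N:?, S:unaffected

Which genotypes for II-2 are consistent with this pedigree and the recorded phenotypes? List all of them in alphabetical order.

II-2 ∈ {NN Ss, Nn Ss, nn Ss}

N/I-1 un ·: NN|Nn
N/I-2 ? ·: NN|Nn|nn
N/II-1 un I-1×I-2: NN|Nn
N/II-2 ? ·: NN|Nn|nn
N/III-1 ? II-1×II-2: NN|Nn|nn
N/III-2 ? II-1×II-2: NN|Nn|nn
⇒ N over [I-1,I-2,II-1,II-2,III-1,III-2]: 109 consistent
S/I-1 un ·: SS|Ss
S/I-2 un ·: SS|Ss
S/II-1 ? I-1×I-2: Ss|ss
S/II-2 un ·: Ss
S/III-1 aff II-1×II-2: ss
S/III-2 un II-1×II-2: SS|Ss
⇒ S over [I-1,I-2,II-1,II-2,III-1,III-2]: 7 consistent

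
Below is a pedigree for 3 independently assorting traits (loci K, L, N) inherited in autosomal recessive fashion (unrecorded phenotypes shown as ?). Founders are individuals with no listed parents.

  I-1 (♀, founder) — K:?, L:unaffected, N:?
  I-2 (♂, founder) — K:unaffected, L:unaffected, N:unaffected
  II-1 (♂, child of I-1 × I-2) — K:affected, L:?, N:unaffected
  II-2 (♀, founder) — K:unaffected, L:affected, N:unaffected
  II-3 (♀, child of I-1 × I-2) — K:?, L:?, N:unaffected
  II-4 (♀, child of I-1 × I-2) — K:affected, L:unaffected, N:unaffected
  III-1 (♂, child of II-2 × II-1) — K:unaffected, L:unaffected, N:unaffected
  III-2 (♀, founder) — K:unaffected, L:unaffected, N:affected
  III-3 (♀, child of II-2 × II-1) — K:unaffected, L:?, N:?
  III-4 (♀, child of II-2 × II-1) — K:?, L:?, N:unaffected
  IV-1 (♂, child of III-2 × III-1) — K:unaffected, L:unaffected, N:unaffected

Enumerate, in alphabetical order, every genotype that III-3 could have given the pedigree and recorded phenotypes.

III-3 ∈ {Kk Ll NN, Kk Ll Nn, Kk Ll nn, Kk ll NN, Kk ll Nn, Kk ll nn}

K/I-1 ? ·: Kk|kk
K/I-2 un ·: Kk
K/II-1 aff I-1×I-2: kk
K/II-2 un ·: KK|Kk
K/II-3 ? I-1×I-2: KK|Kk|kk
K/II-4 aff I-1×I-2: kk
K/III-1 un II-2×II-1: Kk
K/III-2 un ·: KK|Kk
K/III-3 un II-2×II-1: Kk
K/III-4 ? II-2×II-1: Kk|kk
K/IV-1 un III-2×III-1: KK|Kk
⇒ K over [I-1,I-2,II-1,II-2,II-3,II-4,III-1,III-2,III-3,III-4,IV-1]: 60 consistent
L/I-1 un ·: LL|Ll
L/I-2 un ·: LL|Ll
L/II-1 ? I-1×I-2: LL|Ll
L/II-2 aff ·: ll
L/II-3 ? I-1×I-2: LL|Ll|ll
L/II-4 un I-1×I-2: LL|Ll
L/III-1 un II-2×II-1: Ll
L/III-2 un ·: LL|Ll
L/III-3 ? II-2×II-1: Ll|ll
L/III-4 ? II-2×II-1: Ll|ll
L/IV-1 un III-2×III-1: LL|Ll
⇒ L over [I-1,I-2,II-1,II-2,II-3,II-4,III-1,III-2,III-3,III-4,IV-1]: 284 consistent
N/I-1 ? ·: NN|Nn|nn
N/I-2 un ·: NN|Nn
N/II-1 un I-1×I-2: NN|Nn
N/II-2 un ·: NN|Nn
N/II-3 un I-1×I-2: NN|Nn
N/II-4 un I-1×I-2: NN|Nn
N/III-1 un II-2×II-1: NN|Nn
N/III-2 aff ·: nn
N/III-3 ? II-2×II-1: NN|Nn|nn
N/III-4 un II-2×II-1: NN|Nn
N/IV-1 un III-2×III-1: Nn
⇒ N over [I-1,I-2,II-1,II-2,II-3,II-4,III-1,III-2,III-3,III-4,IV-1]: 397 consistent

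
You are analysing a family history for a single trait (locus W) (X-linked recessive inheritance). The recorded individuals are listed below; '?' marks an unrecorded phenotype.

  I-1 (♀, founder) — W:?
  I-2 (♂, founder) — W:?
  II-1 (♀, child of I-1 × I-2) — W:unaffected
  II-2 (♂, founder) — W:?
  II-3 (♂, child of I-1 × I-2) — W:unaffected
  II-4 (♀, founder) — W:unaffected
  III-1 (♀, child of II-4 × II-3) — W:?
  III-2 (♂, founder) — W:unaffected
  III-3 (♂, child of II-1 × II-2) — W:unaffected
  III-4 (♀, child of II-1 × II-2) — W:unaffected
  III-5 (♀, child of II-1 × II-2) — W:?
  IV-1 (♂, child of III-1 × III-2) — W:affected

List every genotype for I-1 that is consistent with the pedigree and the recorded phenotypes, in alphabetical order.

W/I-1 ? ·: X^WX^W|X^WX^w
W/I-2 ? ·: X^WY|X^wY
W/II-1 un I-1×I-2: X^WX^W|X^WX^w
W/II-2 ? ·: X^WY|X^wY
W/II-3 un I-1×I-2: X^WY
W/II-4 un ·: X^WX^w
W/III-1 ? II-4×II-3: X^WX^w
W/III-2 un ·: X^WY
W/III-3 un II-1×II-2: X^WY
W/III-4 un II-1×II-2: X^WX^W|X^WX^w
W/III-5 ? II-1×II-2: X^WX^W|X^WX^w|X^wX^w
W/IV-1 aff III-1×III-2: X^wY
⇒ W over [I-1,I-2,II-1,II-2,II-3,II-4,III-1,III-2,III-3,III-4,III-5,IV-1]: 22 consistent

I-1 ∈ {X^WX^W, X^WX^w}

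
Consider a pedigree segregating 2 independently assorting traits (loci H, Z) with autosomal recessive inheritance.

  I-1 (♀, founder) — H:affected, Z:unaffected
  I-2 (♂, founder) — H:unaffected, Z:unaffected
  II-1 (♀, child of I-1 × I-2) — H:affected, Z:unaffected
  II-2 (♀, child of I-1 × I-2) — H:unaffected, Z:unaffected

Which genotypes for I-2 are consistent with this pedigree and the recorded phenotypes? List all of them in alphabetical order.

H/I-1 aff ·: hh
H/I-2 un ·: Hh
H/II-1 aff I-1×I-2: hh
H/II-2 un I-1×I-2: Hh
⇒ H over [I-1,I-2,II-1,II-2]: 1 consistent
Z/I-1 un ·: ZZ|Zz
Z/I-2 un ·: ZZ|Zz
Z/II-1 un I-1×I-2: ZZ|Zz
Z/II-2 un I-1×I-2: ZZ|Zz
⇒ Z over [I-1,I-2,II-1,II-2]: 13 consistent

I-2 ∈ {Hh ZZ, Hh Zz}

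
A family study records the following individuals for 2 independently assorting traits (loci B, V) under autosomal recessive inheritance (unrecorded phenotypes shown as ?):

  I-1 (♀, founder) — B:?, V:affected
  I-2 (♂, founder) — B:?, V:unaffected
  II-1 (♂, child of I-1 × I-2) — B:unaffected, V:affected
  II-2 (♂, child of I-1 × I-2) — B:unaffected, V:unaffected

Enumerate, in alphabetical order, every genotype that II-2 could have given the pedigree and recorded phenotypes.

B/I-1 ? ·: BB|Bb|bb
B/I-2 ? ·: BB|Bb|bb
B/II-1 un I-1×I-2: BB|Bb
B/II-2 un I-1×I-2: BB|Bb
⇒ B over [I-1,I-2,II-1,II-2]: 17 consistent
V/I-1 aff ·: vv
V/I-2 un ·: Vv
V/II-1 aff I-1×I-2: vv
V/II-2 un I-1×I-2: Vv
⇒ V over [I-1,I-2,II-1,II-2]: 1 consistent

II-2 ∈ {BB Vv, Bb Vv}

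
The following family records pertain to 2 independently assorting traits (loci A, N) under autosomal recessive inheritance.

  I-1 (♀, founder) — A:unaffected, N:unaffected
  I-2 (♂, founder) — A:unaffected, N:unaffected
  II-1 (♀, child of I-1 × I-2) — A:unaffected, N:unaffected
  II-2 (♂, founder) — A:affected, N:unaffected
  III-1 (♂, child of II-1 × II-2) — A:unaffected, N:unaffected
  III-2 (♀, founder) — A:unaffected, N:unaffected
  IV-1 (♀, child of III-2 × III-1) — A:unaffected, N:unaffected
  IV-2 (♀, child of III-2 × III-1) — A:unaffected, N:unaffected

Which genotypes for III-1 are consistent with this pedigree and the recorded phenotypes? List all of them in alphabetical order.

III-1 ∈ {Aa NN, Aa Nn}

A/I-1 un ·: AA|Aa
A/I-2 un ·: AA|Aa
A/II-1 un I-1×I-2: AA|Aa
A/II-2 aff ·: aa
A/III-1 un II-1×II-2: Aa
A/III-2 un ·: AA|Aa
A/IV-1 un III-2×III-1: AA|Aa
A/IV-2 un III-2×III-1: AA|Aa
⇒ A over [I-1,I-2,II-1,II-2,III-1,III-2,IV-1,IV-2]: 56 consistent
N/I-1 un ·: NN|Nn
N/I-2 un ·: NN|Nn
N/II-1 un I-1×I-2: NN|Nn
N/II-2 un ·: NN|Nn
N/III-1 un II-1×II-2: NN|Nn
N/III-2 un ·: NN|Nn
N/IV-1 un III-2×III-1: NN|Nn
N/IV-2 un III-2×III-1: NN|Nn
⇒ N over [I-1,I-2,II-1,II-2,III-1,III-2,IV-1,IV-2]: 150 consistent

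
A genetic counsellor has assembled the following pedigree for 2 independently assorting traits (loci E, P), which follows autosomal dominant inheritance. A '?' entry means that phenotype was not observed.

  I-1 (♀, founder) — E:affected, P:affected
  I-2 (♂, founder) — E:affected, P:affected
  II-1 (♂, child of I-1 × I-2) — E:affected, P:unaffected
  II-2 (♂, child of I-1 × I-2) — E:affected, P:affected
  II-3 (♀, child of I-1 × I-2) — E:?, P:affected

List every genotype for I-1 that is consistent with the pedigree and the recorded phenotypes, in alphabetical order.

I-1 ∈ {EE Pp, Ee Pp}

E/I-1 aff ·: Ee|EE
E/I-2 aff ·: Ee|EE
E/II-1 aff I-1×I-2: Ee|EE
E/II-2 aff I-1×I-2: Ee|EE
E/II-3 ? I-1×I-2: ee|Ee|EE
⇒ E over [I-1,I-2,II-1,II-2,II-3]: 29 consistent
P/I-1 aff ·: Pp
P/I-2 aff ·: Pp
P/II-1 un I-1×I-2: pp
P/II-2 aff I-1×I-2: Pp|PP
P/II-3 aff I-1×I-2: Pp|PP
⇒ P over [I-1,I-2,II-1,II-2,II-3]: 4 consistent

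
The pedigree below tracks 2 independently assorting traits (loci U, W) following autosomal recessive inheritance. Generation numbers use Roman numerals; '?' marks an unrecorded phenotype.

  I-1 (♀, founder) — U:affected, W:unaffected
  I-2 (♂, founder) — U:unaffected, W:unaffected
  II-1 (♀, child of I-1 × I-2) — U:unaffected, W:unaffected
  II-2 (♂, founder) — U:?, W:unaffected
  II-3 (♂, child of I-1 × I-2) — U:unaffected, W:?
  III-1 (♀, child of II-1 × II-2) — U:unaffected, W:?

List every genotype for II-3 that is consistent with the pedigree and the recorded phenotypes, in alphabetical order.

U/I-1 aff ·: uu
U/I-2 un ·: UU|Uu
U/II-1 un I-1×I-2: Uu
U/II-2 ? ·: UU|Uu|uu
U/II-3 un I-1×I-2: Uu
U/III-1 un II-1×II-2: UU|Uu
⇒ U over [I-1,I-2,II-1,II-2,II-3,III-1]: 10 consistent
W/I-1 un ·: WW|Ww
W/I-2 un ·: WW|Ww
W/II-1 un I-1×I-2: WW|Ww
W/II-2 un ·: WW|Ww
W/II-3 ? I-1×I-2: WW|Ww|ww
W/III-1 ? II-1×II-2: WW|Ww|ww
⇒ W over [I-1,I-2,II-1,II-2,II-3,III-1]: 59 consistent

II-3 ∈ {Uu WW, Uu Ww, Uu ww}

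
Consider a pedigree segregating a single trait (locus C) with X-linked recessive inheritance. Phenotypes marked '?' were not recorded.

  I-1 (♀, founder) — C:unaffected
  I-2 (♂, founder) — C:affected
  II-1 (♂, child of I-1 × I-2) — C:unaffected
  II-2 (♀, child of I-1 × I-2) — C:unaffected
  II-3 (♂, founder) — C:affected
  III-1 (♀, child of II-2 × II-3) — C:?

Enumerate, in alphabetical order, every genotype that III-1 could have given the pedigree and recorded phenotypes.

III-1 ∈ {X^CX^c, X^cX^c}

C/I-1 un ·: X^CX^C|X^CX^c
C/I-2 aff ·: X^cY
C/II-1 un I-1×I-2: X^CY
C/II-2 un I-1×I-2: X^CX^c
C/II-3 aff ·: X^cY
C/III-1 ? II-2×II-3: X^CX^c|X^cX^c
⇒ C over [I-1,I-2,II-1,II-2,II-3,III-1]: 4 consistent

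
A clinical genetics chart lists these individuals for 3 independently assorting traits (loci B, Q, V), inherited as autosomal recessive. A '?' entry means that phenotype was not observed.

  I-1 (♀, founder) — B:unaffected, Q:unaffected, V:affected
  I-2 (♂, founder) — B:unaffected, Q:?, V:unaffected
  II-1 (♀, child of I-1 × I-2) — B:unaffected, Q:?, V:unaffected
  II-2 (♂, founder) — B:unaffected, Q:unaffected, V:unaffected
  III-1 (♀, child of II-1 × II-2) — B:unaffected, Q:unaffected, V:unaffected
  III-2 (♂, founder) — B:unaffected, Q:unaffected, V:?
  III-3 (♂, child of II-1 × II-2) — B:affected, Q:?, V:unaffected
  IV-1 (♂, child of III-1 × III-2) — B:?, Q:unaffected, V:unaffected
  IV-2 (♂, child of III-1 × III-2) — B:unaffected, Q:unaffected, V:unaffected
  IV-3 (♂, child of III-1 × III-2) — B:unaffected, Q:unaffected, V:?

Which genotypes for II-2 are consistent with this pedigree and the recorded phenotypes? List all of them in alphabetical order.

B/I-1 un ·: BB|Bb
B/I-2 un ·: BB|Bb
B/II-1 un I-1×I-2: Bb
B/II-2 un ·: Bb
B/III-1 un II-1×II-2: BB|Bb
B/III-2 un ·: BB|Bb
B/III-3 aff II-1×II-2: bb
B/IV-1 ? III-1×III-2: BB|Bb|bb
B/IV-2 un III-1×III-2: BB|Bb
B/IV-3 un III-1×III-2: BB|Bb
⇒ B over [I-1,I-2,II-1,II-2,III-1,III-2,III-3,IV-1,IV-2,IV-3]: 87 consistent
Q/I-1 un ·: QQ|Qq
Q/I-2 ? ·: QQ|Qq|qq
Q/II-1 ? I-1×I-2: QQ|Qq|qq
Q/II-2 un ·: QQ|Qq
Q/III-1 un II-1×II-2: QQ|Qq
Q/III-2 un ·: QQ|Qq
Q/III-3 ? II-1×II-2: QQ|Qq|qq
Q/IV-1 un III-1×III-2: QQ|Qq
Q/IV-2 un III-1×III-2: QQ|Qq
Q/IV-3 un III-1×III-2: QQ|Qq
⇒ Q over [I-1,I-2,II-1,II-2,III-1,III-2,III-3,IV-1,IV-2,IV-3]: 957 consistent
V/I-1 aff ·: vv
V/I-2 un ·: VV|Vv
V/II-1 un I-1×I-2: Vv
V/II-2 un ·: VV|Vv
V/III-1 un II-1×II-2: VV|Vv
V/III-2 ? ·: VV|Vv|vv
V/III-3 un II-1×II-2: VV|Vv
V/IV-1 un III-1×III-2: VV|Vv
V/IV-2 un III-1×III-2: VV|Vv
V/IV-3 ? III-1×III-2: VV|Vv|vv
⇒ V over [I-1,I-2,II-1,II-2,III-1,III-2,III-3,IV-1,IV-2,IV-3]: 256 consistent

II-2 ∈ {Bb QQ VV, Bb QQ Vv, Bb Qq VV, Bb Qq Vv}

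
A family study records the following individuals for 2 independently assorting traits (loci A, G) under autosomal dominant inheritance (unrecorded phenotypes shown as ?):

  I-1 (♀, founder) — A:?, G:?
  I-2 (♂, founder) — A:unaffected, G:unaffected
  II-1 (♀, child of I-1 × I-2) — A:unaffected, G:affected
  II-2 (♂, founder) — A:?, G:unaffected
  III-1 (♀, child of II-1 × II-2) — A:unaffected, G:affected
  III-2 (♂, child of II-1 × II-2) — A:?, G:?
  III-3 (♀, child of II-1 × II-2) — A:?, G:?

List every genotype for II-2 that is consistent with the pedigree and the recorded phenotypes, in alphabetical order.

II-2 ∈ {Aa gg, aa gg}

A/I-1 ? ·: aa|Aa
A/I-2 un ·: aa
A/II-1 un I-1×I-2: aa
A/II-2 ? ·: aa|Aa
A/III-1 un II-1×II-2: aa
A/III-2 ? II-1×II-2: aa|Aa
A/III-3 ? II-1×II-2: aa|Aa
⇒ A over [I-1,I-2,II-1,II-2,III-1,III-2,III-3]: 10 consistent
G/I-1 ? ·: Gg|GG
G/I-2 un ·: gg
G/II-1 aff I-1×I-2: Gg
G/II-2 un ·: gg
G/III-1 aff II-1×II-2: Gg
G/III-2 ? II-1×II-2: gg|Gg
G/III-3 ? II-1×II-2: gg|Gg
⇒ G over [I-1,I-2,II-1,II-2,III-1,III-2,III-3]: 8 consistent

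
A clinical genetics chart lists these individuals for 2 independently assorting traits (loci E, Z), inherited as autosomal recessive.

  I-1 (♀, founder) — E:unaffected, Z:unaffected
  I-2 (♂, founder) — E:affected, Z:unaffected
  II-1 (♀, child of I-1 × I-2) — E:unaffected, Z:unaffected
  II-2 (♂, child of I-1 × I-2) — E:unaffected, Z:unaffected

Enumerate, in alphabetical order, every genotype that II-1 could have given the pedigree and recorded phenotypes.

E/I-1 un ·: EE|Ee
E/I-2 aff ·: ee
E/II-1 un I-1×I-2: Ee
E/II-2 un I-1×I-2: Ee
⇒ E over [I-1,I-2,II-1,II-2]: 2 consistent
Z/I-1 un ·: ZZ|Zz
Z/I-2 un ·: ZZ|Zz
Z/II-1 un I-1×I-2: ZZ|Zz
Z/II-2 un I-1×I-2: ZZ|Zz
⇒ Z over [I-1,I-2,II-1,II-2]: 13 consistent

II-1 ∈ {Ee ZZ, Ee Zz}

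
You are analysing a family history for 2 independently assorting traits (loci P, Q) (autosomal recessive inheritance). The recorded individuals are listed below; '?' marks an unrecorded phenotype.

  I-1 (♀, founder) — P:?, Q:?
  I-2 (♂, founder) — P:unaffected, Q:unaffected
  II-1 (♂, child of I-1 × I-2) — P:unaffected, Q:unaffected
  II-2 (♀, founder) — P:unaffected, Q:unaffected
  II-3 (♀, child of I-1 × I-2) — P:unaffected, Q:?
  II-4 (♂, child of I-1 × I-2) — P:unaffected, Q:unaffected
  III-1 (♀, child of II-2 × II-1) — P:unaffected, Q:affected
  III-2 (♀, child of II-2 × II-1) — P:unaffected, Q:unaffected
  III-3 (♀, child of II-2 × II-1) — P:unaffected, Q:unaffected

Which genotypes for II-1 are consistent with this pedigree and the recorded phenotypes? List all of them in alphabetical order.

P/I-1 ? ·: PP|Pp|pp
P/I-2 un ·: PP|Pp
P/II-1 un I-1×I-2: PP|Pp
P/II-2 un ·: PP|Pp
P/II-3 un I-1×I-2: PP|Pp
P/II-4 un I-1×I-2: PP|Pp
P/III-1 un II-2×II-1: PP|Pp
P/III-2 un II-2×II-1: PP|Pp
P/III-3 un II-2×II-1: PP|Pp
⇒ P over [I-1,I-2,II-1,II-2,II-3,II-4,III-1,III-2,III-3]: 341 consistent
Q/I-1 ? ·: QQ|Qq|qq
Q/I-2 un ·: QQ|Qq
Q/II-1 un I-1×I-2: Qq
Q/II-2 un ·: Qq
Q/II-3 ? I-1×I-2: QQ|Qq|qq
Q/II-4 un I-1×I-2: QQ|Qq
Q/III-1 aff II-2×II-1: qq
Q/III-2 un II-2×II-1: QQ|Qq
Q/III-3 un II-2×II-1: QQ|Qq
⇒ Q over [I-1,I-2,II-1,II-2,II-3,II-4,III-1,III-2,III-3]: 68 consistent

II-1 ∈ {PP Qq, Pp Qq}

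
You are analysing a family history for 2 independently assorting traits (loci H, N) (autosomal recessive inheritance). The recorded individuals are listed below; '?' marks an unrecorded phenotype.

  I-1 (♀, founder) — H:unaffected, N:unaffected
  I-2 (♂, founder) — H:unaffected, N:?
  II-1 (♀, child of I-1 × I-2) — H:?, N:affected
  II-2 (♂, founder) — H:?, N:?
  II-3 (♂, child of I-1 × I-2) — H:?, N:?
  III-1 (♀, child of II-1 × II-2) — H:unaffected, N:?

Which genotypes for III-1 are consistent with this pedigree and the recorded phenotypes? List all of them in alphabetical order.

III-1 ∈ {HH Nn, HH nn, Hh Nn, Hh nn}

H/I-1 un ·: HH|Hh
H/I-2 un ·: HH|Hh
H/II-1 ? I-1×I-2: HH|Hh|hh
H/II-2 ? ·: HH|Hh|hh
H/II-3 ? I-1×I-2: HH|Hh|hh
H/III-1 un II-1×II-2: HH|Hh
⇒ H over [I-1,I-2,II-1,II-2,II-3,III-1]: 73 consistent
N/I-1 un ·: Nn
N/I-2 ? ·: Nn|nn
N/II-1 aff I-1×I-2: nn
N/II-2 ? ·: NN|Nn|nn
N/II-3 ? I-1×I-2: NN|Nn|nn
N/III-1 ? II-1×II-2: Nn|nn
⇒ N over [I-1,I-2,II-1,II-2,II-3,III-1]: 20 consistent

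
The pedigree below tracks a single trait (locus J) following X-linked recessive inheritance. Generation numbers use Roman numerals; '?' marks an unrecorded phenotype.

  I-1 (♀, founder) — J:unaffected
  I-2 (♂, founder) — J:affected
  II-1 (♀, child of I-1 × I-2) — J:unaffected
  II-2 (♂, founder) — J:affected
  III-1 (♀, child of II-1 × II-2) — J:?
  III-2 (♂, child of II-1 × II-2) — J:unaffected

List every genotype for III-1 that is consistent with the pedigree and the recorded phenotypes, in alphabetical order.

III-1 ∈ {X^JX^j, X^jX^j}

J/I-1 un ·: X^JX^J|X^JX^j
J/I-2 aff ·: X^jY
J/II-1 un I-1×I-2: X^JX^j
J/II-2 aff ·: X^jY
J/III-1 ? II-1×II-2: X^JX^j|X^jX^j
J/III-2 un II-1×II-2: X^JY
⇒ J over [I-1,I-2,II-1,II-2,III-1,III-2]: 4 consistent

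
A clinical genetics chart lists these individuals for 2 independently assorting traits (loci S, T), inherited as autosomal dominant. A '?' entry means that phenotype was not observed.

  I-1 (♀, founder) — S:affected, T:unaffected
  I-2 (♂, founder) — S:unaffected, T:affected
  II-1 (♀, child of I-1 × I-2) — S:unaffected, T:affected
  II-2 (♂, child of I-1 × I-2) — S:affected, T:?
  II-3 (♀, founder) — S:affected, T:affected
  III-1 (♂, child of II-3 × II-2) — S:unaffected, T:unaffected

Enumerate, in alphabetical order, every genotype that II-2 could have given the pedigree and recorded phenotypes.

S/I-1 aff ·: Ss
S/I-2 un ·: ss
S/II-1 un I-1×I-2: ss
S/II-2 aff I-1×I-2: Ss
S/II-3 aff ·: Ss
S/III-1 un II-3×II-2: ss
⇒ S over [I-1,I-2,II-1,II-2,II-3,III-1]: 1 consistent
T/I-1 un ·: tt
T/I-2 aff ·: Tt|TT
T/II-1 aff I-1×I-2: Tt
T/II-2 ? I-1×I-2: tt|Tt
T/II-3 aff ·: Tt
T/III-1 un II-3×II-2: tt
⇒ T over [I-1,I-2,II-1,II-2,II-3,III-1]: 3 consistent

II-2 ∈ {Ss Tt, Ss tt}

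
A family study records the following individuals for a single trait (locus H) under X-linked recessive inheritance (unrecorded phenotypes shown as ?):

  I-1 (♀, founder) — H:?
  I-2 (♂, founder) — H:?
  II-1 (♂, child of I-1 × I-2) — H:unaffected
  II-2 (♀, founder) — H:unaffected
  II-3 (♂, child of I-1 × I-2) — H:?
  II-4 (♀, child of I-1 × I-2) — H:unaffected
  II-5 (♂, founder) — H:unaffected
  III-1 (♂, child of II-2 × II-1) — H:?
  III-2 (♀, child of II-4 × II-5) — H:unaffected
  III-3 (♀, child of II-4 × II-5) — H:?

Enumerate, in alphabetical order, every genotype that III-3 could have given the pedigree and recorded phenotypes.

H/I-1 ? ·: X^HX^H|X^HX^h
H/I-2 ? ·: X^HY|X^hY
H/II-1 un I-1×I-2: X^HY
H/II-2 un ·: X^HX^H|X^HX^h
H/II-3 ? I-1×I-2: X^HY|X^hY
H/II-4 un I-1×I-2: X^HX^H|X^HX^h
H/II-5 un ·: X^HY
H/III-1 ? II-2×II-1: X^HY|X^hY
H/III-2 un II-4×II-5: X^HX^H|X^HX^h
H/III-3 ? II-4×II-5: X^HX^H|X^HX^h
⇒ H over [I-1,I-2,II-1,II-2,II-3,II-4,II-5,III-1,III-2,III-3]: 69 consistent

III-3 ∈ {X^HX^H, X^HX^h}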